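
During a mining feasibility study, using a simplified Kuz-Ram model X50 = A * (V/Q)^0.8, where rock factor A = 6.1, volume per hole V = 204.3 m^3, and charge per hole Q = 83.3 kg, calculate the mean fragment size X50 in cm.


Compute V/Q:
V/Q = 204.3 / 83.3 = 2.452581032
Raise to the power 0.8:
(V/Q)^0.8 = 2.452581032^0.8 = 2.049739603
Multiply by A:
X50 = 6.1 * 2.049739603
= 12.5034 cm

12.5034 cm


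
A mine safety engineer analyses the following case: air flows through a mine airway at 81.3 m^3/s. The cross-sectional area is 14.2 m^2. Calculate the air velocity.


5.7254 m/s

Velocity = flow rate / cross-sectional area
= 81.3 / 14.2
= 5.7254 m/s


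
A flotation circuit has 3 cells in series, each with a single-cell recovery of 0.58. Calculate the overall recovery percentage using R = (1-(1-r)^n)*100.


Complement of single-cell recovery:
1 - r = 1 - 0.58 = 0.42
Raise to power n:
(1 - r)^3 = 0.42^3 = 0.074088
Overall recovery:
R = (1 - 0.074088) * 100
= 92.5912%

92.5912%


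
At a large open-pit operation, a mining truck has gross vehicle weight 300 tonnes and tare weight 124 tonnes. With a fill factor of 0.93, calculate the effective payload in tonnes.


163.68 tonnes

Maximum payload = gross - tare
= 300 - 124 = 176 tonnes
Effective payload = max payload * fill factor
= 176 * 0.93
= 163.68 tonnes


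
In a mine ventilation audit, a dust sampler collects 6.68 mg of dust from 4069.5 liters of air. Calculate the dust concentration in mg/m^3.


1.6415 mg/m^3

Convert liters to m^3: 1 m^3 = 1000 L
Concentration = mass / volume * 1000
= 6.68 / 4069.5 * 1000
= 0.001641479297 * 1000
= 1.6415 mg/m^3


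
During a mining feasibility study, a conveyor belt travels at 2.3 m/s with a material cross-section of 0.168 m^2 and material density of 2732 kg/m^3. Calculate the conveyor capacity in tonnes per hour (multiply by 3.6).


Volumetric flow = speed * area
= 2.3 * 0.168 = 0.3864 m^3/s
Mass flow = volumetric * density
= 0.3864 * 2732 = 1055.6448 kg/s
Convert to t/h: multiply by 3.6
Capacity = 1055.6448 * 3.6
= 3800.3213 t/h

3800.3213 t/h


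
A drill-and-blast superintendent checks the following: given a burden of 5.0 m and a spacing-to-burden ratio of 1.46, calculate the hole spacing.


7.3 m

Spacing = burden * ratio
= 5.0 * 1.46
= 7.3 m


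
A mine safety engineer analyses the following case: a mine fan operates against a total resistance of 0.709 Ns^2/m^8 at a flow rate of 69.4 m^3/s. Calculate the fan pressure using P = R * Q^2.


3414.7992 Pa

Compute Q^2:
Q^2 = 69.4^2 = 4816.36
Compute pressure:
P = R * Q^2 = 0.709 * 4816.36
= 3414.7992 Pa


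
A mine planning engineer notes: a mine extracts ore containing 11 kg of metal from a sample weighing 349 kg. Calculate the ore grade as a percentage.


3.1519%

Ore grade = (metal mass / ore mass) * 100
= (11 / 349) * 100
= 0.03151862464 * 100
= 3.1519%


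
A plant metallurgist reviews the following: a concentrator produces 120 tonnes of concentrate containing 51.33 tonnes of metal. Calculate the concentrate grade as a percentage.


42.775%

Grade = (metal in concentrate / concentrate mass) * 100
= (51.33 / 120) * 100
= 0.42775 * 100
= 42.775%


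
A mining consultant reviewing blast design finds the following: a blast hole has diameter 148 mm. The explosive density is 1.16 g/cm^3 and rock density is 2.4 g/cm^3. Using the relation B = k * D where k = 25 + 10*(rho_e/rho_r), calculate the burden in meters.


4.4153 m

First, compute k:
rho_e / rho_r = 1.16 / 2.4 = 0.4833333333
k = 25 + 10 * 0.4833333333 = 29.83333333
Then, compute burden:
B = k * D / 1000 = 29.83333333 * 148 / 1000
= 4415.333333 / 1000
= 4.4153 m


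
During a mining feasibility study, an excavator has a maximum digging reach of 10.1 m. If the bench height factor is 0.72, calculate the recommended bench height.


7.272 m

Bench height = reach * factor
= 10.1 * 0.72
= 7.272 m


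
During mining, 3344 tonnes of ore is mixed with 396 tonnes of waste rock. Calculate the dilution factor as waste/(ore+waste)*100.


10.5882%

Total material = ore + waste
= 3344 + 396 = 3740 tonnes
Dilution = waste / total * 100
= 396 / 3740 * 100
= 0.1058823529 * 100
= 10.5882%


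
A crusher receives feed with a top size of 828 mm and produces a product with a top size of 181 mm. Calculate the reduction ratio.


4.5746

Reduction ratio = feed size / product size
= 828 / 181
= 4.5746


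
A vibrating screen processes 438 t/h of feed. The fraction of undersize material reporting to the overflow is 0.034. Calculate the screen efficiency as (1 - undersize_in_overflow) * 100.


Screen efficiency = (1 - fraction of undersize in overflow) * 100
= (1 - 0.034) * 100
= 0.966 * 100
= 96.6%

96.6%


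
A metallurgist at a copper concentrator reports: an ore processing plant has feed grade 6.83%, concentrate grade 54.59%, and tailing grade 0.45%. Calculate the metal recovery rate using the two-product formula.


94.1878%

Using the two-product formula:
R = 100 * c * (f - t) / (f * (c - t))
Numerator = 100 * 54.59 * (6.83 - 0.45)
= 100 * 54.59 * 6.38
= 34828.42
Denominator = 6.83 * (54.59 - 0.45)
= 6.83 * 54.14
= 369.7762
R = 34828.42 / 369.7762
= 94.1878%


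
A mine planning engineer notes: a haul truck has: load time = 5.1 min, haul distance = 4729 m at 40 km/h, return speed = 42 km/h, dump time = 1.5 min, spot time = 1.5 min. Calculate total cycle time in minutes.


21.9492 min

Convert haul speed to m/min: 40 * 1000/60 = 666.6666667 m/min
Haul time = 4729 / 666.6666667 = 7.0935 min
Convert return speed to m/min: 42 * 1000/60 = 700 m/min
Return time = 4729 / 700 = 6.755714286 min
Total cycle time:
= 5.1 + 7.0935 + 1.5 + 6.755714286 + 1.5
= 21.9492 min


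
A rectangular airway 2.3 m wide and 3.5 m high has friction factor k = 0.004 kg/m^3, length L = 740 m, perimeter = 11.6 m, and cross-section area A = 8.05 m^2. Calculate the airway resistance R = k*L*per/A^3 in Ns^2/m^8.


Compute the numerator:
k * L * per = 0.004 * 740 * 11.6
= 34.336
Compute the denominator:
A^3 = 8.05^3 = 521.660125
Resistance:
R = 34.336 / 521.660125
= 0.0658 Ns^2/m^8

0.0658 Ns^2/m^8


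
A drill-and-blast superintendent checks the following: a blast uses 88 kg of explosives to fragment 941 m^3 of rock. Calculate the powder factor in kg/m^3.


Powder factor = explosive mass / rock volume
= 88 / 941
= 0.0935 kg/m^3

0.0935 kg/m^3


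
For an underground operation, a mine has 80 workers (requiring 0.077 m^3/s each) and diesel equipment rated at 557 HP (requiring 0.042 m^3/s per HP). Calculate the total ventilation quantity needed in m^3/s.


Airflow for workers:
Q_people = 80 * 0.077 = 6.16 m^3/s
Airflow for diesel equipment:
Q_diesel = 557 * 0.042 = 23.394 m^3/s
Total ventilation:
Q_total = 6.16 + 23.394
= 29.554 m^3/s

29.554 m^3/s


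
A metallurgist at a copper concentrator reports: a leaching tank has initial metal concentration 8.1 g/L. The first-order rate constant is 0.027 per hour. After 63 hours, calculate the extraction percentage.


Compute the exponent:
-k * t = -0.027 * 63 = -1.701
Remaining concentration:
C = 8.1 * exp(-1.701)
= 8.1 * 0.1825009318
= 1.478257548 g/L
Extracted = 8.1 - 1.478257548 = 6.621742452 g/L
Extraction % = 6.621742452 / 8.1 * 100
= 81.7499%

81.7499%


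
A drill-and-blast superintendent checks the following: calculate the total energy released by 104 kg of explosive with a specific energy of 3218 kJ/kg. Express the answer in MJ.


334.672 MJ

Energy = mass * specific_energy / 1000
= 104 * 3218 / 1000
= 334672 / 1000
= 334.672 MJ


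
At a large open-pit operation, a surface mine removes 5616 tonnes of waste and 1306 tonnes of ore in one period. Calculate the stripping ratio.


Stripping ratio = waste tonnage / ore tonnage
= 5616 / 1306
= 4.3002

4.3002


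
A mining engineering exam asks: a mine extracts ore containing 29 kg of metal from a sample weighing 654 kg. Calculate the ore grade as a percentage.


Ore grade = (metal mass / ore mass) * 100
= (29 / 654) * 100
= 0.04434250765 * 100
= 4.4343%

4.4343%


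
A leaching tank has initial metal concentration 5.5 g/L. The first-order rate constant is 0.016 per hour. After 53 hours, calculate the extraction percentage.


Compute the exponent:
-k * t = -0.016 * 53 = -0.848
Remaining concentration:
C = 5.5 * exp(-0.848)
= 5.5 * 0.4282706172
= 2.355488395 g/L
Extracted = 5.5 - 2.355488395 = 3.144511605 g/L
Extraction % = 3.144511605 / 5.5 * 100
= 57.1729%

57.1729%


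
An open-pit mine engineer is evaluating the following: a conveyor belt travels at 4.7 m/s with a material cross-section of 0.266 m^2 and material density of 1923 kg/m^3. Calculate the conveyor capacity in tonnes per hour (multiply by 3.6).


8654.8846 t/h

Volumetric flow = speed * area
= 4.7 * 0.266 = 1.2502 m^3/s
Mass flow = volumetric * density
= 1.2502 * 1923 = 2404.1346 kg/s
Convert to t/h: multiply by 3.6
Capacity = 2404.1346 * 3.6
= 8654.8846 t/h


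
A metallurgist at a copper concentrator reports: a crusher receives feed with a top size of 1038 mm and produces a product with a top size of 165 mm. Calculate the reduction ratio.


Reduction ratio = feed size / product size
= 1038 / 165
= 6.2909

6.2909


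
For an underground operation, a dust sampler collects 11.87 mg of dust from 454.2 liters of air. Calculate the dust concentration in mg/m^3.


Convert liters to m^3: 1 m^3 = 1000 L
Concentration = mass / volume * 1000
= 11.87 / 454.2 * 1000
= 0.02613386173 * 1000
= 26.1339 mg/m^3

26.1339 mg/m^3


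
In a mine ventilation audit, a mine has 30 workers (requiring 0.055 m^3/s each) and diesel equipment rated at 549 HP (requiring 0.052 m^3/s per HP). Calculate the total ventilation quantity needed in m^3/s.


Airflow for workers:
Q_people = 30 * 0.055 = 1.65 m^3/s
Airflow for diesel equipment:
Q_diesel = 549 * 0.052 = 28.548 m^3/s
Total ventilation:
Q_total = 1.65 + 28.548
= 30.198 m^3/s

30.198 m^3/s


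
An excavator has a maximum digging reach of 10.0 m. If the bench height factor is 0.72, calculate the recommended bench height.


7.2 m

Bench height = reach * factor
= 10.0 * 0.72
= 7.2 m


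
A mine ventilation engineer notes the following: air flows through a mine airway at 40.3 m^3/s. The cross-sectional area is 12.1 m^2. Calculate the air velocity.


Velocity = flow rate / cross-sectional area
= 40.3 / 12.1
= 3.3306 m/s

3.3306 m/s


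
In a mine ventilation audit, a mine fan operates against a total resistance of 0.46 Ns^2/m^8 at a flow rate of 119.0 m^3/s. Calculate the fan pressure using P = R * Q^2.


6514.06 Pa

Compute Q^2:
Q^2 = 119.0^2 = 14161.0
Compute pressure:
P = R * Q^2 = 0.46 * 14161.0
= 6514.06 Pa


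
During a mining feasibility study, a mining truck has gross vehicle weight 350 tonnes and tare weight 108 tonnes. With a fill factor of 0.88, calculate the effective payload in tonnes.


212.96 tonnes

Maximum payload = gross - tare
= 350 - 108 = 242 tonnes
Effective payload = max payload * fill factor
= 242 * 0.88
= 212.96 tonnes


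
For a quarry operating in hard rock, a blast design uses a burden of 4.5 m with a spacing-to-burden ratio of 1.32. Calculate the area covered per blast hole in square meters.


First, find the spacing:
Spacing = burden * ratio = 4.5 * 1.32
= 5.94 m
Then, calculate the area:
Area = burden * spacing = 4.5 * 5.94
= 26.73 m^2

26.73 m^2


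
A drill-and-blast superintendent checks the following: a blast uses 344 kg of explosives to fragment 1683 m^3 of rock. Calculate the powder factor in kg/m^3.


Powder factor = explosive mass / rock volume
= 344 / 1683
= 0.2044 kg/m^3

0.2044 kg/m^3


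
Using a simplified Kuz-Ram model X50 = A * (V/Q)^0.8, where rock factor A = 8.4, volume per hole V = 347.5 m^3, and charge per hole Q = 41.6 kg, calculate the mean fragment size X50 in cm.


45.8953 cm

Compute V/Q:
V/Q = 347.5 / 41.6 = 8.353365385
Raise to the power 0.8:
(V/Q)^0.8 = 8.353365385^0.8 = 5.463729407
Multiply by A:
X50 = 8.4 * 5.463729407
= 45.8953 cm


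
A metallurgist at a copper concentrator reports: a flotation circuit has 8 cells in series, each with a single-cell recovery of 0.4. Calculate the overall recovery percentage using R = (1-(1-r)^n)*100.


98.3204%

Complement of single-cell recovery:
1 - r = 1 - 0.4 = 0.6
Raise to power n:
(1 - r)^8 = 0.6^8 = 0.01679616
Overall recovery:
R = (1 - 0.01679616) * 100
= 98.3204%


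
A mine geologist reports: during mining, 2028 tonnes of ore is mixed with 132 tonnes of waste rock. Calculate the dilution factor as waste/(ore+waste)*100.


Total material = ore + waste
= 2028 + 132 = 2160 tonnes
Dilution = waste / total * 100
= 132 / 2160 * 100
= 0.06111111111 * 100
= 6.1111%

6.1111%


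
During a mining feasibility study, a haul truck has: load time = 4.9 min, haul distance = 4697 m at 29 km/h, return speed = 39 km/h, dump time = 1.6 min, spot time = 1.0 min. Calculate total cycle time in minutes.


Convert haul speed to m/min: 29 * 1000/60 = 483.3333333 m/min
Haul time = 4697 / 483.3333333 = 9.717931034 min
Convert return speed to m/min: 39 * 1000/60 = 650 m/min
Return time = 4697 / 650 = 7.226153846 min
Total cycle time:
= 4.9 + 9.717931034 + 1.6 + 7.226153846 + 1.0
= 24.4441 min

24.4441 min


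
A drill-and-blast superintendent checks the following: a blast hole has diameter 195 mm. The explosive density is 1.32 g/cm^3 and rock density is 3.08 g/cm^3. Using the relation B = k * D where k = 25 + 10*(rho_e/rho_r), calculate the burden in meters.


First, compute k:
rho_e / rho_r = 1.32 / 3.08 = 0.4285714286
k = 25 + 10 * 0.4285714286 = 29.28571429
Then, compute burden:
B = k * D / 1000 = 29.28571429 * 195 / 1000
= 5710.714286 / 1000
= 5.7107 m

5.7107 m


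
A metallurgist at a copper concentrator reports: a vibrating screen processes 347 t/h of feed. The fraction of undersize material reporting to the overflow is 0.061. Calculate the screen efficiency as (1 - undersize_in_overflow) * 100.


93.9%

Screen efficiency = (1 - fraction of undersize in overflow) * 100
= (1 - 0.061) * 100
= 0.939 * 100
= 93.9%


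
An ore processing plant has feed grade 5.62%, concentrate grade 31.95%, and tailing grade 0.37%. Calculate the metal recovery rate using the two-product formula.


94.5109%

Using the two-product formula:
R = 100 * c * (f - t) / (f * (c - t))
Numerator = 100 * 31.95 * (5.62 - 0.37)
= 100 * 31.95 * 5.25
= 16773.75
Denominator = 5.62 * (31.95 - 0.37)
= 5.62 * 31.58
= 177.4796
R = 16773.75 / 177.4796
= 94.5109%


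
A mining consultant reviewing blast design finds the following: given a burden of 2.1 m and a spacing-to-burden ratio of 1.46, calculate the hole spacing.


3.066 m

Spacing = burden * ratio
= 2.1 * 1.46
= 3.066 m


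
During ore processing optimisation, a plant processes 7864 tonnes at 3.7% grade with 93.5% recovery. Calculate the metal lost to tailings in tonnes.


18.9129 tonnes

Total metal in feed:
= 7864 * 3.7 / 100 = 290.968 tonnes
Metal recovered:
= 290.968 * 93.5 / 100 = 272.05508 tonnes
Metal lost to tailings:
= 290.968 - 272.05508
= 18.9129 tonnes


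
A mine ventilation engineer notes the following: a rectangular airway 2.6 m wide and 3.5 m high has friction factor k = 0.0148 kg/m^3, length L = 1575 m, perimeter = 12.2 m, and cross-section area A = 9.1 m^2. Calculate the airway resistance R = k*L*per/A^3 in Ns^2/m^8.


0.3774 Ns^2/m^8

Compute the numerator:
k * L * per = 0.0148 * 1575 * 12.2
= 284.382
Compute the denominator:
A^3 = 9.1^3 = 753.571
Resistance:
R = 284.382 / 753.571
= 0.3774 Ns^2/m^8


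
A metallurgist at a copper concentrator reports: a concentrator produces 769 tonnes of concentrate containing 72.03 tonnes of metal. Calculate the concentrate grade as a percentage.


9.3667%

Grade = (metal in concentrate / concentrate mass) * 100
= (72.03 / 769) * 100
= 0.09366710013 * 100
= 9.3667%


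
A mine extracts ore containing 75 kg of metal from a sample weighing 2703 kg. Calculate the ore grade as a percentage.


2.7747%

Ore grade = (metal mass / ore mass) * 100
= (75 / 2703) * 100
= 0.02774694784 * 100
= 2.7747%


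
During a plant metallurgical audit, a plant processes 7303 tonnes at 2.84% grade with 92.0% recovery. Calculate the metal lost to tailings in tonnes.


Total metal in feed:
= 7303 * 2.84 / 100 = 207.4052 tonnes
Metal recovered:
= 207.4052 * 92.0 / 100 = 190.812784 tonnes
Metal lost to tailings:
= 207.4052 - 190.812784
= 16.5924 tonnes

16.5924 tonnes


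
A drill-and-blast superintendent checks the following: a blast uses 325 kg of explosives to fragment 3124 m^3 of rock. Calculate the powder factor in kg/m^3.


Powder factor = explosive mass / rock volume
= 325 / 3124
= 0.104 kg/m^3

0.104 kg/m^3


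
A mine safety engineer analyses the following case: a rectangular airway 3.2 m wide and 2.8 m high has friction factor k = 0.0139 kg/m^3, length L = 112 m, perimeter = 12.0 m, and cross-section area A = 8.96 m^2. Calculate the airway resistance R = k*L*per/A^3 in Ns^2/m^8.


Compute the numerator:
k * L * per = 0.0139 * 112 * 12.0
= 18.6816
Compute the denominator:
A^3 = 8.96^3 = 719.323136
Resistance:
R = 18.6816 / 719.323136
= 0.026 Ns^2/m^8

0.026 Ns^2/m^8


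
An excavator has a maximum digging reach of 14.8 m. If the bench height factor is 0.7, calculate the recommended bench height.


Bench height = reach * factor
= 14.8 * 0.7
= 10.36 m

10.36 m


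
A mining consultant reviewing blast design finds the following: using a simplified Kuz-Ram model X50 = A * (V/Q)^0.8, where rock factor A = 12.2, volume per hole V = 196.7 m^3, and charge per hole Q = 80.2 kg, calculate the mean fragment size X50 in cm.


Compute V/Q:
V/Q = 196.7 / 80.2 = 2.452618454
Raise to the power 0.8:
(V/Q)^0.8 = 2.452618454^0.8 = 2.049764623
Multiply by A:
X50 = 12.2 * 2.049764623
= 25.0071 cm

25.0071 cm


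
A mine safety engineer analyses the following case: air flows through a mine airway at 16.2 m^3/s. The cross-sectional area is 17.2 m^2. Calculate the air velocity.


0.9419 m/s

Velocity = flow rate / cross-sectional area
= 16.2 / 17.2
= 0.9419 m/s


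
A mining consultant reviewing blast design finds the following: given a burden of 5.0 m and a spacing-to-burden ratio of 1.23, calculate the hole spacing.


6.15 m

Spacing = burden * ratio
= 5.0 * 1.23
= 6.15 m


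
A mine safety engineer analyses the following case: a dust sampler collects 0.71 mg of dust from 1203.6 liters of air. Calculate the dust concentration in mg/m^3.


Convert liters to m^3: 1 m^3 = 1000 L
Concentration = mass / volume * 1000
= 0.71 / 1203.6 * 1000
= 0.0005898969757 * 1000
= 0.5899 mg/m^3

0.5899 mg/m^3


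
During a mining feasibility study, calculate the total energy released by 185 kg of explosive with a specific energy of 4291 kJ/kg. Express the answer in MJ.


Energy = mass * specific_energy / 1000
= 185 * 4291 / 1000
= 793835 / 1000
= 793.835 MJ

793.835 MJ


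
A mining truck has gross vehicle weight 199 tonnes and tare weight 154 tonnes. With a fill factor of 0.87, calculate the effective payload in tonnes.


39.15 tonnes

Maximum payload = gross - tare
= 199 - 154 = 45 tonnes
Effective payload = max payload * fill factor
= 45 * 0.87
= 39.15 tonnes


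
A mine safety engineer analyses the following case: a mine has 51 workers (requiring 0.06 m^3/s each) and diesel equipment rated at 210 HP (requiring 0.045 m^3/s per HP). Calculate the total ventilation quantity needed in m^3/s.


12.51 m^3/s

Airflow for workers:
Q_people = 51 * 0.06 = 3.06 m^3/s
Airflow for diesel equipment:
Q_diesel = 210 * 0.045 = 9.45 m^3/s
Total ventilation:
Q_total = 3.06 + 9.45
= 12.51 m^3/s


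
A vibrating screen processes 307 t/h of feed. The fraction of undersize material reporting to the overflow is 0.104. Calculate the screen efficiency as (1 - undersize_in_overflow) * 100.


89.6%

Screen efficiency = (1 - fraction of undersize in overflow) * 100
= (1 - 0.104) * 100
= 0.896 * 100
= 89.6%


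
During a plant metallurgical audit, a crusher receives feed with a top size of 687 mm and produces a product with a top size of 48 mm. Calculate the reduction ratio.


14.3125

Reduction ratio = feed size / product size
= 687 / 48
= 14.3125


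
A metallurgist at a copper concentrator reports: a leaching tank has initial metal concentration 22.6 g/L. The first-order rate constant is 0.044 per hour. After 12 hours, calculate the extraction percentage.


Compute the exponent:
-k * t = -0.044 * 12 = -0.528
Remaining concentration:
C = 22.6 * exp(-0.528)
= 22.6 * 0.5897833576
= 13.32910388 g/L
Extracted = 22.6 - 13.32910388 = 9.270896118 g/L
Extraction % = 9.270896118 / 22.6 * 100
= 41.0217%

41.0217%


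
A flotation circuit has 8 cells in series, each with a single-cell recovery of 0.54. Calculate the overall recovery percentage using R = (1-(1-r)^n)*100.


99.7995%

Complement of single-cell recovery:
1 - r = 1 - 0.54 = 0.46
Raise to power n:
(1 - r)^8 = 0.46^8 = 0.002004761223
Overall recovery:
R = (1 - 0.002004761223) * 100
= 99.7995%


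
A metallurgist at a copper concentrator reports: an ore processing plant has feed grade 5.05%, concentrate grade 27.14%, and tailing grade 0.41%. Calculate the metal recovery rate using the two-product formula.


Using the two-product formula:
R = 100 * c * (f - t) / (f * (c - t))
Numerator = 100 * 27.14 * (5.05 - 0.41)
= 100 * 27.14 * 4.64
= 12592.96
Denominator = 5.05 * (27.14 - 0.41)
= 5.05 * 26.73
= 134.9865
R = 12592.96 / 134.9865
= 93.2905%

93.2905%


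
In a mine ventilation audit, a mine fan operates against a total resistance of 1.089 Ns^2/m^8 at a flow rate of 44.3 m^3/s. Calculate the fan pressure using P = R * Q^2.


Compute Q^2:
Q^2 = 44.3^2 = 1962.49
Compute pressure:
P = R * Q^2 = 1.089 * 1962.49
= 2137.1516 Pa

2137.1516 Pa


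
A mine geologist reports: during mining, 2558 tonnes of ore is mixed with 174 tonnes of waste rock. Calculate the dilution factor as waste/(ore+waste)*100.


Total material = ore + waste
= 2558 + 174 = 2732 tonnes
Dilution = waste / total * 100
= 174 / 2732 * 100
= 0.06368960469 * 100
= 6.369%

6.369%


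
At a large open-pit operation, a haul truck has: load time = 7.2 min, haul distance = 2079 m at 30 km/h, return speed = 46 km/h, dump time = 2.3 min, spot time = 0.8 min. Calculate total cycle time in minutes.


Convert haul speed to m/min: 30 * 1000/60 = 500 m/min
Haul time = 2079 / 500 = 4.158 min
Convert return speed to m/min: 46 * 1000/60 = 766.6666667 m/min
Return time = 2079 / 766.6666667 = 2.71173913 min
Total cycle time:
= 7.2 + 4.158 + 2.3 + 2.71173913 + 0.8
= 17.1697 min

17.1697 min


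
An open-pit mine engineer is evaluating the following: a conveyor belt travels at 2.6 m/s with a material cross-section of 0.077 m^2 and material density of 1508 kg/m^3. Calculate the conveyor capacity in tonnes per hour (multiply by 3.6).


Volumetric flow = speed * area
= 2.6 * 0.077 = 0.2002 m^3/s
Mass flow = volumetric * density
= 0.2002 * 1508 = 301.9016 kg/s
Convert to t/h: multiply by 3.6
Capacity = 301.9016 * 3.6
= 1086.8458 t/h

1086.8458 t/h


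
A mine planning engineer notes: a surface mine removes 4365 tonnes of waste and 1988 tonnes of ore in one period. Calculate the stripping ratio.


Stripping ratio = waste tonnage / ore tonnage
= 4365 / 1988
= 2.1957

2.1957


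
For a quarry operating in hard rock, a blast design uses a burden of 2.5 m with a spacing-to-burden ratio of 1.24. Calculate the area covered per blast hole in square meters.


7.75 m^2

First, find the spacing:
Spacing = burden * ratio = 2.5 * 1.24
= 3.1 m
Then, calculate the area:
Area = burden * spacing = 2.5 * 3.1
= 7.75 m^2


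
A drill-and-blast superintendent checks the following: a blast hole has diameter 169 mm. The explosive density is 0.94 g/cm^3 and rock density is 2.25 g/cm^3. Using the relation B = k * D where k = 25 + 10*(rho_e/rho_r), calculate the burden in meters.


First, compute k:
rho_e / rho_r = 0.94 / 2.25 = 0.4177777778
k = 25 + 10 * 0.4177777778 = 29.17777778
Then, compute burden:
B = k * D / 1000 = 29.17777778 * 169 / 1000
= 4931.044444 / 1000
= 4.931 m

4.931 m


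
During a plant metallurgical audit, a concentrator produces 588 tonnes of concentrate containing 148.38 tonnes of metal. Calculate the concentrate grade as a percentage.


25.2347%

Grade = (metal in concentrate / concentrate mass) * 100
= (148.38 / 588) * 100
= 0.2523469388 * 100
= 25.2347%


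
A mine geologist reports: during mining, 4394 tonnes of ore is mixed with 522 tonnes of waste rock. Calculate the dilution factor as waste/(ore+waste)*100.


Total material = ore + waste
= 4394 + 522 = 4916 tonnes
Dilution = waste / total * 100
= 522 / 4916 * 100
= 0.1061838893 * 100
= 10.6184%

10.6184%


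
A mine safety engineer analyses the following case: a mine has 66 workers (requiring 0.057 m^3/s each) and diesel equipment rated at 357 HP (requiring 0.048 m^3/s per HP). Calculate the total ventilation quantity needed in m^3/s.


Airflow for workers:
Q_people = 66 * 0.057 = 3.762 m^3/s
Airflow for diesel equipment:
Q_diesel = 357 * 0.048 = 17.136 m^3/s
Total ventilation:
Q_total = 3.762 + 17.136
= 20.898 m^3/s

20.898 m^3/s


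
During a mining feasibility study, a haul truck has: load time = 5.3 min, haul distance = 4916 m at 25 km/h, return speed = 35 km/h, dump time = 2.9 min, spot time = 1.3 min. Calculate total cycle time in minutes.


Convert haul speed to m/min: 25 * 1000/60 = 416.6666667 m/min
Haul time = 4916 / 416.6666667 = 11.7984 min
Convert return speed to m/min: 35 * 1000/60 = 583.3333333 m/min
Return time = 4916 / 583.3333333 = 8.427428571 min
Total cycle time:
= 5.3 + 11.7984 + 2.9 + 8.427428571 + 1.3
= 29.7258 min

29.7258 min


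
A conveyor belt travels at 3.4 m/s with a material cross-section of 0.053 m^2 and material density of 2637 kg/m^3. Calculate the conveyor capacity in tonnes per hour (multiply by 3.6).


Volumetric flow = speed * area
= 3.4 * 0.053 = 0.1802 m^3/s
Mass flow = volumetric * density
= 0.1802 * 2637 = 475.1874 kg/s
Convert to t/h: multiply by 3.6
Capacity = 475.1874 * 3.6
= 1710.6746 t/h

1710.6746 t/h


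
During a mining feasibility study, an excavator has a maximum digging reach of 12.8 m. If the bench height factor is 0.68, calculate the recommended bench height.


Bench height = reach * factor
= 12.8 * 0.68
= 8.704 m

8.704 m


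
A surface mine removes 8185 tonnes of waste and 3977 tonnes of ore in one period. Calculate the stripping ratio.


2.0581

Stripping ratio = waste tonnage / ore tonnage
= 8185 / 3977
= 2.0581


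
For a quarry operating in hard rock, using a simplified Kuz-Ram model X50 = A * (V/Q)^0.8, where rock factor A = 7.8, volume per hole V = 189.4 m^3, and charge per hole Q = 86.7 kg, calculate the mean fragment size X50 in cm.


14.5742 cm

Compute V/Q:
V/Q = 189.4 / 86.7 = 2.184544406
Raise to the power 0.8:
(V/Q)^0.8 = 2.184544406^0.8 = 1.868481068
Multiply by A:
X50 = 7.8 * 1.868481068
= 14.5742 cm


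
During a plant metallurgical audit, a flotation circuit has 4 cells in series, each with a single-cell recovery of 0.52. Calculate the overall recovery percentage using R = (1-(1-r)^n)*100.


Complement of single-cell recovery:
1 - r = 1 - 0.52 = 0.48
Raise to power n:
(1 - r)^4 = 0.48^4 = 0.05308416
Overall recovery:
R = (1 - 0.05308416) * 100
= 94.6916%

94.6916%


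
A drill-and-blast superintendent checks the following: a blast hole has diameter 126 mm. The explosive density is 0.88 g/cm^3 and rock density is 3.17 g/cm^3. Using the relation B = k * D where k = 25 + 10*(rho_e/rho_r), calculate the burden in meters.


3.4998 m

First, compute k:
rho_e / rho_r = 0.88 / 3.17 = 0.2776025237
k = 25 + 10 * 0.2776025237 = 27.77602524
Then, compute burden:
B = k * D / 1000 = 27.77602524 * 126 / 1000
= 3499.77918 / 1000
= 3.4998 m


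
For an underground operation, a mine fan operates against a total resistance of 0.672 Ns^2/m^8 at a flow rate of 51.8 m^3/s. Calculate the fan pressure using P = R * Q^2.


Compute Q^2:
Q^2 = 51.8^2 = 2683.24
Compute pressure:
P = R * Q^2 = 0.672 * 2683.24
= 1803.1373 Pa

1803.1373 Pa


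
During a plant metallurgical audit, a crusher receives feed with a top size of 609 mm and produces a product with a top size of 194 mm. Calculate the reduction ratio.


3.1392

Reduction ratio = feed size / product size
= 609 / 194
= 3.1392


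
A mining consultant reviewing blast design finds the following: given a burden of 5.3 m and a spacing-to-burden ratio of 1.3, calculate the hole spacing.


6.89 m

Spacing = burden * ratio
= 5.3 * 1.3
= 6.89 m


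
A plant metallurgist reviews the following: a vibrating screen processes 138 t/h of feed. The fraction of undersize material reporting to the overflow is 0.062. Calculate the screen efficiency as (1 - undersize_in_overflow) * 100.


Screen efficiency = (1 - fraction of undersize in overflow) * 100
= (1 - 0.062) * 100
= 0.938 * 100
= 93.8%

93.8%


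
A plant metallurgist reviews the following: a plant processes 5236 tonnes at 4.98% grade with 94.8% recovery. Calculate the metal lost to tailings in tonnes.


13.5591 tonnes

Total metal in feed:
= 5236 * 4.98 / 100 = 260.7528 tonnes
Metal recovered:
= 260.7528 * 94.8 / 100 = 247.1936544 tonnes
Metal lost to tailings:
= 260.7528 - 247.1936544
= 13.5591 tonnes


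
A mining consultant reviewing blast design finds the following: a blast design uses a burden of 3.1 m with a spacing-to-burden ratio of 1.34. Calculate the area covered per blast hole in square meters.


12.8774 m^2

First, find the spacing:
Spacing = burden * ratio = 3.1 * 1.34
= 4.154 m
Then, calculate the area:
Area = burden * spacing = 3.1 * 4.154
= 12.8774 m^2


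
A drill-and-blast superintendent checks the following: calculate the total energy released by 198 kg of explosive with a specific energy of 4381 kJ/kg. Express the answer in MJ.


867.438 MJ

Energy = mass * specific_energy / 1000
= 198 * 4381 / 1000
= 867438 / 1000
= 867.438 MJ


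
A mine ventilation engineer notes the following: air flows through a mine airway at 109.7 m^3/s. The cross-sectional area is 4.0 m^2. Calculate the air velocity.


Velocity = flow rate / cross-sectional area
= 109.7 / 4.0
= 27.425 m/s

27.425 m/s


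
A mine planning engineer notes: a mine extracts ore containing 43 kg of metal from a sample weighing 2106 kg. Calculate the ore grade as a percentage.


Ore grade = (metal mass / ore mass) * 100
= (43 / 2106) * 100
= 0.02041785375 * 100
= 2.0418%

2.0418%


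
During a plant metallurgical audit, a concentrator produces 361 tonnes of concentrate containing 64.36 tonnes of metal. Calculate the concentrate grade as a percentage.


Grade = (metal in concentrate / concentrate mass) * 100
= (64.36 / 361) * 100
= 0.1782825485 * 100
= 17.8283%

17.8283%


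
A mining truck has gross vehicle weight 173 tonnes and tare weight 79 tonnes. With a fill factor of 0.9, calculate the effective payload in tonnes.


84.6 tonnes

Maximum payload = gross - tare
= 173 - 79 = 94 tonnes
Effective payload = max payload * fill factor
= 94 * 0.9
= 84.6 tonnes


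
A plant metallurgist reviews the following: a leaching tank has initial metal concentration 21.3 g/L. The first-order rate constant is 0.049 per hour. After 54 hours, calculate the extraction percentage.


92.9066%

Compute the exponent:
-k * t = -0.049 * 54 = -2.646
Remaining concentration:
C = 21.3 * exp(-2.646)
= 21.3 * 0.07093438388
= 1.510902377 g/L
Extracted = 21.3 - 1.510902377 = 19.78909762 g/L
Extraction % = 19.78909762 / 21.3 * 100
= 92.9066%


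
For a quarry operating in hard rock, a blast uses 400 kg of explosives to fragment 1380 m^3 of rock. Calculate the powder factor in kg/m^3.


0.2899 kg/m^3

Powder factor = explosive mass / rock volume
= 400 / 1380
= 0.2899 kg/m^3


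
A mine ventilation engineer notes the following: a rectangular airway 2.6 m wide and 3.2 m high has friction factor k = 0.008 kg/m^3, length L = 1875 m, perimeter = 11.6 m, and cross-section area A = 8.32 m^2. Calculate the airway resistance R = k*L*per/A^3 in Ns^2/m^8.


Compute the numerator:
k * L * per = 0.008 * 1875 * 11.6
= 174
Compute the denominator:
A^3 = 8.32^3 = 575.930368
Resistance:
R = 174 / 575.930368
= 0.3021 Ns^2/m^8

0.3021 Ns^2/m^8


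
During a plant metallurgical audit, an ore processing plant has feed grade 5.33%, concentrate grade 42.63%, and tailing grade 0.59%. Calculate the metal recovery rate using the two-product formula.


90.1787%

Using the two-product formula:
R = 100 * c * (f - t) / (f * (c - t))
Numerator = 100 * 42.63 * (5.33 - 0.59)
= 100 * 42.63 * 4.74
= 20206.62
Denominator = 5.33 * (42.63 - 0.59)
= 5.33 * 42.04
= 224.0732
R = 20206.62 / 224.0732
= 90.1787%


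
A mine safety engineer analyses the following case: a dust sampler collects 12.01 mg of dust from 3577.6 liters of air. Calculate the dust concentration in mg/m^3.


3.357 mg/m^3

Convert liters to m^3: 1 m^3 = 1000 L
Concentration = mass / volume * 1000
= 12.01 / 3577.6 * 1000
= 0.003356999106 * 1000
= 3.357 mg/m^3


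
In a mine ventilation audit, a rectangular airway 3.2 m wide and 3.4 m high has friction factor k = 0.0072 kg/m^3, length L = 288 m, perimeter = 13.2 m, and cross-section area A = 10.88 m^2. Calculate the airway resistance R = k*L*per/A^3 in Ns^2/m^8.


0.0213 Ns^2/m^8

Compute the numerator:
k * L * per = 0.0072 * 288 * 13.2
= 27.37152
Compute the denominator:
A^3 = 10.88^3 = 1287.913472
Resistance:
R = 27.37152 / 1287.913472
= 0.0213 Ns^2/m^8


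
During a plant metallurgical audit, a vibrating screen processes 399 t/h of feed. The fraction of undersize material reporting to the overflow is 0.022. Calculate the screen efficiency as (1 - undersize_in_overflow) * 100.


97.8%

Screen efficiency = (1 - fraction of undersize in overflow) * 100
= (1 - 0.022) * 100
= 0.978 * 100
= 97.8%


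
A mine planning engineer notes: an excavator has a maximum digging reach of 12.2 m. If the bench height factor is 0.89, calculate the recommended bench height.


Bench height = reach * factor
= 12.2 * 0.89
= 10.858 m

10.858 m


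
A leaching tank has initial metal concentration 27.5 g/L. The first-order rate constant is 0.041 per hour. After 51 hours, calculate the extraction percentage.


Compute the exponent:
-k * t = -0.041 * 51 = -2.091
Remaining concentration:
C = 27.5 * exp(-2.091)
= 27.5 * 0.1235635105
= 3.397996539 g/L
Extracted = 27.5 - 3.397996539 = 24.10200346 g/L
Extraction % = 24.10200346 / 27.5 * 100
= 87.6436%

87.6436%


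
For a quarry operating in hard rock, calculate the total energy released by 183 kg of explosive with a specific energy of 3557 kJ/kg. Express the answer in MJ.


650.931 MJ

Energy = mass * specific_energy / 1000
= 183 * 3557 / 1000
= 650931 / 1000
= 650.931 MJ


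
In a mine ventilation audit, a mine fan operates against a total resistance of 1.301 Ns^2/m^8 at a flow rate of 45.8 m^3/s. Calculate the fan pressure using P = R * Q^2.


Compute Q^2:
Q^2 = 45.8^2 = 2097.64
Compute pressure:
P = R * Q^2 = 1.301 * 2097.64
= 2729.0296 Pa

2729.0296 Pa


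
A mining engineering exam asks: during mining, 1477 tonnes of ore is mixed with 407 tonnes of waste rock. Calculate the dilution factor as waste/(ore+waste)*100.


Total material = ore + waste
= 1477 + 407 = 1884 tonnes
Dilution = waste / total * 100
= 407 / 1884 * 100
= 0.216029724 * 100
= 21.603%

21.603%


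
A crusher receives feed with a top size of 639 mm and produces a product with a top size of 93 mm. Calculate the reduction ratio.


Reduction ratio = feed size / product size
= 639 / 93
= 6.871

6.871


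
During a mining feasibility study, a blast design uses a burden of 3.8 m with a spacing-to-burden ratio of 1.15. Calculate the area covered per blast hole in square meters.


First, find the spacing:
Spacing = burden * ratio = 3.8 * 1.15
= 4.37 m
Then, calculate the area:
Area = burden * spacing = 3.8 * 4.37
= 16.606 m^2

16.606 m^2


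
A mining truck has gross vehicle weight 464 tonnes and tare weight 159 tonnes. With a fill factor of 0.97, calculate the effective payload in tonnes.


Maximum payload = gross - tare
= 464 - 159 = 305 tonnes
Effective payload = max payload * fill factor
= 305 * 0.97
= 295.85 tonnes

295.85 tonnes


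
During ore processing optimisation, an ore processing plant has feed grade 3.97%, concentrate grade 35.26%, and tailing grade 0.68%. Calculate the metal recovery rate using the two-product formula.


84.5012%

Using the two-product formula:
R = 100 * c * (f - t) / (f * (c - t))
Numerator = 100 * 35.26 * (3.97 - 0.68)
= 100 * 35.26 * 3.29
= 11600.54
Denominator = 3.97 * (35.26 - 0.68)
= 3.97 * 34.58
= 137.2826
R = 11600.54 / 137.2826
= 84.5012%


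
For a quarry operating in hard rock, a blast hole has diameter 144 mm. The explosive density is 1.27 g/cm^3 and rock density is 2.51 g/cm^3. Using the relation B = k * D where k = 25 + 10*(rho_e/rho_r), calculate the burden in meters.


First, compute k:
rho_e / rho_r = 1.27 / 2.51 = 0.5059760956
k = 25 + 10 * 0.5059760956 = 30.05976096
Then, compute burden:
B = k * D / 1000 = 30.05976096 * 144 / 1000
= 4328.605578 / 1000
= 4.3286 m

4.3286 m


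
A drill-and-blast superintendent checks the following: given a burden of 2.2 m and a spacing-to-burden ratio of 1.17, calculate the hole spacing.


2.574 m

Spacing = burden * ratio
= 2.2 * 1.17
= 2.574 m


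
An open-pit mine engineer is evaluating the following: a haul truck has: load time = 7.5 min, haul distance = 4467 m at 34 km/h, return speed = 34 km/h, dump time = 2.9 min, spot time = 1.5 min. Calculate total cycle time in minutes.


27.6659 min

Convert haul speed to m/min: 34 * 1000/60 = 566.6666667 m/min
Haul time = 4467 / 566.6666667 = 7.882941176 min
Convert return speed to m/min: 34 * 1000/60 = 566.6666667 m/min
Return time = 4467 / 566.6666667 = 7.882941176 min
Total cycle time:
= 7.5 + 7.882941176 + 2.9 + 7.882941176 + 1.5
= 27.6659 min


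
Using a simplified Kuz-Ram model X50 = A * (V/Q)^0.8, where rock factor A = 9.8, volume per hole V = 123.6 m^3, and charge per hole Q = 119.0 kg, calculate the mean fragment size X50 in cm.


Compute V/Q:
V/Q = 123.6 / 119.0 = 1.038655462
Raise to the power 0.8:
(V/Q)^0.8 = 1.038655462^0.8 = 1.03080664
Multiply by A:
X50 = 9.8 * 1.03080664
= 10.1019 cm

10.1019 cm


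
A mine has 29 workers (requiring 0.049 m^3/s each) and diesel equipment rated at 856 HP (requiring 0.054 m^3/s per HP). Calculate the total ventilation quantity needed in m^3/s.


Airflow for workers:
Q_people = 29 * 0.049 = 1.421 m^3/s
Airflow for diesel equipment:
Q_diesel = 856 * 0.054 = 46.224 m^3/s
Total ventilation:
Q_total = 1.421 + 46.224
= 47.645 m^3/s

47.645 m^3/s


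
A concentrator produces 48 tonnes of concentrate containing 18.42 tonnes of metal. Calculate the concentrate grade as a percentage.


Grade = (metal in concentrate / concentrate mass) * 100
= (18.42 / 48) * 100
= 0.38375 * 100
= 38.375%

38.375%


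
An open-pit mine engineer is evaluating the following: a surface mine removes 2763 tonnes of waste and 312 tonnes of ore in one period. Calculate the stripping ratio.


Stripping ratio = waste tonnage / ore tonnage
= 2763 / 312
= 8.8558

8.8558


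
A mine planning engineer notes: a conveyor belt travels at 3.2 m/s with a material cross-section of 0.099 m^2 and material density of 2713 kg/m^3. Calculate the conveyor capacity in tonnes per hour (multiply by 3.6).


Volumetric flow = speed * area
= 3.2 * 0.099 = 0.3168 m^3/s
Mass flow = volumetric * density
= 0.3168 * 2713 = 859.4784 kg/s
Convert to t/h: multiply by 3.6
Capacity = 859.4784 * 3.6
= 3094.1222 t/h

3094.1222 t/h


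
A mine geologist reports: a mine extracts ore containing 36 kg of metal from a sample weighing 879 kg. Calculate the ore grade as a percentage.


4.0956%

Ore grade = (metal mass / ore mass) * 100
= (36 / 879) * 100
= 0.0409556314 * 100
= 4.0956%


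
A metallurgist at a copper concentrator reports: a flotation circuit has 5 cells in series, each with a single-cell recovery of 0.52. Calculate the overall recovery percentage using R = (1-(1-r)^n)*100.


97.452%

Complement of single-cell recovery:
1 - r = 1 - 0.52 = 0.48
Raise to power n:
(1 - r)^5 = 0.48^5 = 0.0254803968
Overall recovery:
R = (1 - 0.0254803968) * 100
= 97.452%
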